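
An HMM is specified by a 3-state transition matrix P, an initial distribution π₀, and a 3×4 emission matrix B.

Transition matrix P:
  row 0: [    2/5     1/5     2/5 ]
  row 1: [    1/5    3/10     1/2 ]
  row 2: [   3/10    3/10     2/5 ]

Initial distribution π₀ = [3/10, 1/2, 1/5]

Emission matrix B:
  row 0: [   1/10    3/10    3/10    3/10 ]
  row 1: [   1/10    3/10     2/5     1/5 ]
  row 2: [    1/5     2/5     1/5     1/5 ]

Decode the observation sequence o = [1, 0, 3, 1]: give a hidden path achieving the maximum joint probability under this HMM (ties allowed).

path = [1, 2, 0, 2]

t=0: δ = [9.000e-02, 1.500e-01, 8.000e-02]  (obs o_0=1)
t=1: δ = [3.600e-03, 4.500e-03, 1.500e-02]  ψ = [0, 1, 1]  (obs o_1=0)
t=2: δ = [1.350e-03, 9.000e-04, 1.200e-03]  ψ = [2, 2, 2]  (obs o_2=3)
t=3: δ = [1.620e-04, 1.080e-04, 2.160e-04]  ψ = [0, 2, 0]  (obs o_3=1)
backtrack: best end state = 2; path = [1, 2, 0, 2]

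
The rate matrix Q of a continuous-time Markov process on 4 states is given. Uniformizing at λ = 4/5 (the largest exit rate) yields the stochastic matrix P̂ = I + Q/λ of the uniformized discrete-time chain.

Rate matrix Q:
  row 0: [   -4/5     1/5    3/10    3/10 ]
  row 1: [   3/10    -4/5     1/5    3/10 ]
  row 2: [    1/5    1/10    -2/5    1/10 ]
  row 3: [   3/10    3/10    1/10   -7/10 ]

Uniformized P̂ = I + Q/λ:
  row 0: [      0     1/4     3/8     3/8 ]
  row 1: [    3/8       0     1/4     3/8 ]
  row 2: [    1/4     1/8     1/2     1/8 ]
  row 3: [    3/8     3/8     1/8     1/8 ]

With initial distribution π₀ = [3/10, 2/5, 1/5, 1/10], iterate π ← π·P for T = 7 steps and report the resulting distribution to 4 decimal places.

t=0: π = [0.3000, 0.4000, 0.2000, 0.1000]
t=1: π = [0.2375, 0.1375, 0.3250, 0.3000]
t=2: π = [0.2453, 0.2125, 0.3234, 0.2188]
t=3: π = [0.2426, 0.1838, 0.3342, 0.2395]
t=4: π = [0.2423, 0.1922, 0.3339, 0.2316]
t=5: π = [0.2424, 0.1892, 0.3348, 0.2336]
t=6: π = [0.2422, 0.1901, 0.3348, 0.2329]
t=7: π = [0.2423, 0.1897, 0.3349, 0.2331]

π = [0.2423, 0.1897, 0.3349, 0.2331]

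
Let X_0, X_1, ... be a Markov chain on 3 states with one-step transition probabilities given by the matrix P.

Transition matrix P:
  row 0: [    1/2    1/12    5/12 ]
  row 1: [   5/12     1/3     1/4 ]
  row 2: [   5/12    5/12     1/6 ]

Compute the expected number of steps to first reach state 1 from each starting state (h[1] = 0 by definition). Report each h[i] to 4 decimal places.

First-step conditioning: h[1] = 0; for i ≠ 1, h[i] = 1 + Σ_k P[i][k]·h[k].
  h[0] = 1 + 1/2·h[0] + 5/12·h[2]
  h[2] = 1 + 5/12·h[0] + 1/6·h[2]
Solving the 2×2 linear system over states ≠ 1 gives exactly h = [36/7, 0, 132/35] (h[1] = 0 is the target).

h = [5.1429, 0.0000, 3.7714]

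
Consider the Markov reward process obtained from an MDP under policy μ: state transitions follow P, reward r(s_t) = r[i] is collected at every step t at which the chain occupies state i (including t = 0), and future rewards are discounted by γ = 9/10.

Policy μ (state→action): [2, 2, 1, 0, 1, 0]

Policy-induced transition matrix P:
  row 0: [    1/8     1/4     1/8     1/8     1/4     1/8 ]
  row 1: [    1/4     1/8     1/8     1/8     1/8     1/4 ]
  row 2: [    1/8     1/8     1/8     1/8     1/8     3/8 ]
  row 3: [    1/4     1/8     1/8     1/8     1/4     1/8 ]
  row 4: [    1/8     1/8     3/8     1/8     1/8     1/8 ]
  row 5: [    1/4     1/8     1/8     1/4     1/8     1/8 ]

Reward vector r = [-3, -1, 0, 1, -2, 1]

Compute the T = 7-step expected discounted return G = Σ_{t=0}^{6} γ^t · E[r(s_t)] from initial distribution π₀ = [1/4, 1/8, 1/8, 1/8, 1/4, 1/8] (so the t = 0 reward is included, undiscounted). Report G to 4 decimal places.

G = -4.0788

t=0: π = [0.2500, 0.1250, 0.1250, 0.1250, 0.2500, 0.1250], E[r] = -1.1250, γ^t·E[r] = -1.125000, running G = -1.125000
t=1: π = [0.1719, 0.1563, 0.1875, 0.1406, 0.1719, 0.1719], E[r] = -0.7031, γ^t·E[r] = -0.632813, running G = -1.757813
t=2: π = [0.1836, 0.1465, 0.1680, 0.1465, 0.1641, 0.1914], E[r] = -0.6875, γ^t·E[r] = -0.556875, running G = -2.314688
t=3: π = [0.1855, 0.1479, 0.1660, 0.1489, 0.1663, 0.1853], E[r] = -0.7029, γ^t·E[r] = -0.512400, running G = -2.827088
t=4: π = [0.1853, 0.1482, 0.1666, 0.1482, 0.1668, 0.1850], E[r] = -0.7045, γ^t·E[r] = -0.462201, running G = -3.289289
t=5: π = [0.1852, 0.1482, 0.1667, 0.1481, 0.1667, 0.1852], E[r] = -0.7037, γ^t·E[r] = -0.415549, running G = -3.704838
t=6: π = [0.1852, 0.1481, 0.1667, 0.1481, 0.1667, 0.1852], E[r] = -0.7037, γ^t·E[r] = -0.373960, running G = -4.078798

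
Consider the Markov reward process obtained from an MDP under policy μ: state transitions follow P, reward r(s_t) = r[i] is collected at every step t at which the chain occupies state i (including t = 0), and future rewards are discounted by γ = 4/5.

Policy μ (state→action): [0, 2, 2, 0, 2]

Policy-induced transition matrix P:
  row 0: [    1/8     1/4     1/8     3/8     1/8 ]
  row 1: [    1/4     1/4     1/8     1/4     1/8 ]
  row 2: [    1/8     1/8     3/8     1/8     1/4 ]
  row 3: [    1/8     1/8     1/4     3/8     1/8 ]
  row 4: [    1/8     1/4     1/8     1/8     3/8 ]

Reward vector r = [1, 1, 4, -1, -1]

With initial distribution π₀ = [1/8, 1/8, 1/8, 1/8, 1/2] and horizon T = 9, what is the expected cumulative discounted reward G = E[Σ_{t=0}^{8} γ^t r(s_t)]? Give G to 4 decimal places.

G = 2.3795

t=0: π = [0.1250, 0.1250, 0.1250, 0.1250, 0.5000], E[r] = 0.1250, γ^t·E[r] = 0.125000, running G = 0.125000
t=1: π = [0.1406, 0.2188, 0.1719, 0.2031, 0.2656], E[r] = 0.5781, γ^t·E[r] = 0.462500, running G = 0.587500
t=2: π = [0.1523, 0.2031, 0.1934, 0.2383, 0.2129], E[r] = 0.6777, γ^t·E[r] = 0.433750, running G = 1.021250
t=3: π = [0.1504, 0.1960, 0.2031, 0.2480, 0.2024], E[r] = 0.7085, γ^t·E[r] = 0.362750, running G = 1.384000
t=4: π = [0.1495, 0.1936, 0.2068, 0.2491, 0.2010], E[r] = 0.7202, γ^t·E[r] = 0.294975, running G = 1.678975
t=5: π = [0.1492, 0.1930, 0.2078, 0.2489, 0.2011], E[r] = 0.7236, γ^t·E[r] = 0.237111, running G = 1.916086
t=6: π = [0.1491, 0.1929, 0.2081, 0.2486, 0.2013], E[r] = 0.7244, γ^t·E[r] = 0.189900, running G = 2.105986
t=7: π = [0.1491, 0.1929, 0.2081, 0.2486, 0.2013], E[r] = 0.7245, γ^t·E[r] = 0.151946, running G = 2.257932
t=8: π = [0.1491, 0.1929, 0.2081, 0.2485, 0.2013], E[r] = 0.7245, γ^t·E[r] = 0.121556, running G = 2.379488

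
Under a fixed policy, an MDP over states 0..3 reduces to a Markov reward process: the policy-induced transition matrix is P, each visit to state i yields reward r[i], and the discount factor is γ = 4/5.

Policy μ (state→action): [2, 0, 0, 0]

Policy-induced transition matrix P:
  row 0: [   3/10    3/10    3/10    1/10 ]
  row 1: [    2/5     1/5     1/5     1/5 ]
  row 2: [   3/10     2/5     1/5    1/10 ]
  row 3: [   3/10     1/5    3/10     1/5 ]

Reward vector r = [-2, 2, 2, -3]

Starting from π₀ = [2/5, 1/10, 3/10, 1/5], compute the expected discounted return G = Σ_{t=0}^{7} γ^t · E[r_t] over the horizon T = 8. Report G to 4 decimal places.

G = -0.5782

t=0: π = [0.4000, 0.1000, 0.3000, 0.2000], E[r] = -0.6000, γ^t·E[r] = -0.600000, running G = -0.600000
t=1: π = [0.3100, 0.3000, 0.2600, 0.1300], E[r] = 0.1100, γ^t·E[r] = 0.088000, running G = -0.512000
t=2: π = [0.3300, 0.2830, 0.2440, 0.1430], E[r] = -0.0350, γ^t·E[r] = -0.022400, running G = -0.534400
t=3: π = [0.3283, 0.2818, 0.2473, 0.1426], E[r] = -0.0262, γ^t·E[r] = -0.013414, running G = -0.547814
t=4: π = [0.3282, 0.2823, 0.2471, 0.1424], E[r] = -0.0249, γ^t·E[r] = -0.010207, running G = -0.558022
t=5: π = [0.3282, 0.2822, 0.2471, 0.1425], E[r] = -0.0253, γ^t·E[r] = -0.008284, running G = -0.566306
t=6: π = [0.3282, 0.2822, 0.2471, 0.1425], E[r] = -0.0252, γ^t·E[r] = -0.006619, running G = -0.572925
t=7: π = [0.3282, 0.2822, 0.2471, 0.1425], E[r] = -0.0252, γ^t·E[r] = -0.005295, running G = -0.578219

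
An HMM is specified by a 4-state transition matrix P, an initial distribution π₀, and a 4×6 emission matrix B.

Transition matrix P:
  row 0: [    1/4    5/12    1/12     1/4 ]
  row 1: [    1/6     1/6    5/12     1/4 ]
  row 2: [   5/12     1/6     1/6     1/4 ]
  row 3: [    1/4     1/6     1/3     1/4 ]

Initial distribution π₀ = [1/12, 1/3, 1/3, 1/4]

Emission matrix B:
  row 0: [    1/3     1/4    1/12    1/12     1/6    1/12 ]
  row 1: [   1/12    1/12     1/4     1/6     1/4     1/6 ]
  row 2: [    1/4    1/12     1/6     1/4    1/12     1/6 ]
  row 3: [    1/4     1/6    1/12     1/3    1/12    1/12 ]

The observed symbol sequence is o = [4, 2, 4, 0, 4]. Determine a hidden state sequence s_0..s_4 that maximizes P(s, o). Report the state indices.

path = [1, 2, 0, 0, 1]

t=0: δ = [1.389e-02, 8.333e-02, 2.778e-02, 2.083e-02]  (obs o_0=4)
t=1: δ = [1.157e-03, 3.472e-03, 5.787e-03, 1.736e-03]  ψ = [1, 1, 1, 1]  (obs o_1=2)
t=2: δ = [4.019e-04, 2.411e-04, 1.206e-04, 1.206e-04]  ψ = [2, 2, 1, 2]  (obs o_2=4)
t=3: δ = [3.349e-05, 1.395e-05, 2.512e-05, 2.512e-05]  ψ = [0, 0, 1, 0]  (obs o_3=0)
t=4: δ = [1.744e-06, 3.489e-06, 6.977e-07, 6.977e-07]  ψ = [2, 0, 3, 0]  (obs o_4=4)
backtrack: best end state = 1; path = [1, 2, 0, 0, 1]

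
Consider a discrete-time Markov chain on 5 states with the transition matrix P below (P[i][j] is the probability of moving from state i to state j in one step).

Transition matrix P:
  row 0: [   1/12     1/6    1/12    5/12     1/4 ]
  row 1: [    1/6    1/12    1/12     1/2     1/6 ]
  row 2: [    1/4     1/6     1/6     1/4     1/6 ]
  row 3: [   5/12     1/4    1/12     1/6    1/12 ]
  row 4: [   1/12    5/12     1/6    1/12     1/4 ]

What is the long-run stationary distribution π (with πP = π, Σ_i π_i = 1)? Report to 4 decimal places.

π = [0.2148, 0.2164, 0.1068, 0.2868, 0.1753]

Balance equations π_j = Σ_i π_i·P[i][j]:
  π_0 = 1/12·π_0 + 1/6·π_1 + 1/4·π_2 + 5/12·π_3 + 1/12·π_4
  π_1 = 1/6·π_0 + 1/12·π_1 + 1/6·π_2 + 1/4·π_3 + 5/12·π_4
  π_2 = 1/12·π_0 + 1/12·π_1 + 1/6·π_2 + 1/12·π_3 + 1/6·π_4
  π_3 = 5/12·π_0 + 1/2·π_1 + 1/4·π_2 + 1/6·π_3 + 1/12·π_4
  normalize: π_0 + π_1 + π_2 + π_3 + π_4 = 1
Solving the linear system gives exactly π = [5395/25121, 5435/25121, 2684/25121, 7204/25121, 4403/25121].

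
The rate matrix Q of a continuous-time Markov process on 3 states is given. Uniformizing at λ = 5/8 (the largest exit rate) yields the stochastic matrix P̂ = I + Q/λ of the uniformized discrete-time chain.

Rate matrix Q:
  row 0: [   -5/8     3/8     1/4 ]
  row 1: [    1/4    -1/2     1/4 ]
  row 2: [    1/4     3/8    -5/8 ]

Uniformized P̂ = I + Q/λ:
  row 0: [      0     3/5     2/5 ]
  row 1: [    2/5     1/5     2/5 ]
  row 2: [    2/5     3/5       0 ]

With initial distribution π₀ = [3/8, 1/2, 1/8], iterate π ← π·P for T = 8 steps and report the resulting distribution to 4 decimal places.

t=0: π = [0.3750, 0.5000, 0.1250]
t=1: π = [0.2500, 0.4000, 0.3500]
t=2: π = [0.3000, 0.4400, 0.2600]
t=3: π = [0.2800, 0.4240, 0.2960]
t=4: π = [0.2880, 0.4304, 0.2816]
t=5: π = [0.2848, 0.4278, 0.2874]
t=6: π = [0.2861, 0.4289, 0.2851]
t=7: π = [0.2856, 0.4285, 0.2860]
t=8: π = [0.2858, 0.4286, 0.2856]

π = [0.2858, 0.4286, 0.2856]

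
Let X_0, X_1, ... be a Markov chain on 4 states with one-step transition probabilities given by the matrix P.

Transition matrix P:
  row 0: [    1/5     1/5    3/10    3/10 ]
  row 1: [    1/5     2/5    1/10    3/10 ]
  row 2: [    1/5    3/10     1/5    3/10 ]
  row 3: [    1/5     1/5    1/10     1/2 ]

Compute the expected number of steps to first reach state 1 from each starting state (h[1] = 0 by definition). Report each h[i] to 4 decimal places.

First-step conditioning: h[1] = 0; for i ≠ 1, h[i] = 1 + Σ_k P[i][k]·h[k].
  h[0] = 1 + 1/5·h[0] + 3/10·h[2] + 3/10·h[3]
  h[2] = 1 + 1/5·h[0] + 1/5·h[2] + 3/10·h[3]
  h[3] = 1 + 1/5·h[0] + 1/10·h[2] + 1/2·h[3]
Solving the 3×3 linear system over states ≠ 1 gives exactly h = [440/97, 0, 400/97, 450/97] (h[1] = 0 is the target).

h = [4.5361, 0.0000, 4.1237, 4.6392]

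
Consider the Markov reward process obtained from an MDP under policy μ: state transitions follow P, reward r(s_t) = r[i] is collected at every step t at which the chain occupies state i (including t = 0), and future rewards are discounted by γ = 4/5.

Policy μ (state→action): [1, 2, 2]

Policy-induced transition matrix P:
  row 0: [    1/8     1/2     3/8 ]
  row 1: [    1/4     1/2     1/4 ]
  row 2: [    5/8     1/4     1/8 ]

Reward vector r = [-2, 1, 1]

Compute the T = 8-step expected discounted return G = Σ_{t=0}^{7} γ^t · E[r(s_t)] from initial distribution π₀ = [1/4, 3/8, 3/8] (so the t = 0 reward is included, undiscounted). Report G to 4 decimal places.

G = 0.3910

t=0: π = [0.2500, 0.3750, 0.3750], E[r] = 0.2500, γ^t·E[r] = 0.250000, running G = 0.250000
t=1: π = [0.3594, 0.4063, 0.2344], E[r] = -0.0781, γ^t·E[r] = -0.062500, running G = 0.187500
t=2: π = [0.2930, 0.4414, 0.2656], E[r] = 0.1211, γ^t·E[r] = 0.077500, running G = 0.265000
t=3: π = [0.3130, 0.4336, 0.2534], E[r] = 0.0610, γ^t·E[r] = 0.031250, running G = 0.296250
t=4: π = [0.3059, 0.4366, 0.2574], E[r] = 0.0823, γ^t·E[r] = 0.033700, running G = 0.329950
t=5: π = [0.3083, 0.4356, 0.2561], E[r] = 0.0751, γ^t·E[r] = 0.024605, running G = 0.354555
t=6: π = [0.3075, 0.4360, 0.2565], E[r] = 0.0775, γ^t·E[r] = 0.020329, running G = 0.374884
t=7: π = [0.3078, 0.4359, 0.2564], E[r] = 0.0767, γ^t·E[r] = 0.016087, running G = 0.390971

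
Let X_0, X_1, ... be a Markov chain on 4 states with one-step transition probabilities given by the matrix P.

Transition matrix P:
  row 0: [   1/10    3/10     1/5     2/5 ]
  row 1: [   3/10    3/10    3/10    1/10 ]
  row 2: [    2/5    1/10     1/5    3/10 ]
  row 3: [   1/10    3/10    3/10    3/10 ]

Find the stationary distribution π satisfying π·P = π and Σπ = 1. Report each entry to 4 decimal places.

Balance equations π_j = Σ_i π_i·P[i][j]:
  π_0 = 1/10·π_0 + 3/10·π_1 + 2/5·π_2 + 1/10·π_3
  π_1 = 3/10·π_0 + 3/10·π_1 + 1/10·π_2 + 3/10·π_3
  π_2 = 1/5·π_0 + 3/10·π_1 + 1/5·π_2 + 3/10·π_3
  normalize: π_0 + π_1 + π_2 + π_3 = 1
Solving the linear system gives exactly π = [127/563, 281/1126, 142/563, 307/1126].

π = [0.2256, 0.2496, 0.2522, 0.2726]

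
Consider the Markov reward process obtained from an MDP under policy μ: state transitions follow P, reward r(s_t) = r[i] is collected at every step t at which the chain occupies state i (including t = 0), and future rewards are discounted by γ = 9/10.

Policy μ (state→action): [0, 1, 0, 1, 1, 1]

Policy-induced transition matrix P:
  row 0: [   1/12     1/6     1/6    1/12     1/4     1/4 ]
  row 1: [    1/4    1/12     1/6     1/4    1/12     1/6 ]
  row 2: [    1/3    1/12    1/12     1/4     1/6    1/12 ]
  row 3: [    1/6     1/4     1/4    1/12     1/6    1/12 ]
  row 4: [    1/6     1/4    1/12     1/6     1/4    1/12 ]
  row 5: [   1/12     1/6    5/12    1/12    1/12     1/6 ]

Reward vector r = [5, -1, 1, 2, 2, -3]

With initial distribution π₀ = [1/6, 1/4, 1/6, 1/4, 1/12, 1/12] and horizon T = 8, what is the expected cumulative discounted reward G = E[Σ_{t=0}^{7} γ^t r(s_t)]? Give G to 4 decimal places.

t=0: π = [0.1667, 0.2500, 0.1667, 0.2500, 0.0833, 0.0833], E[r] = 1.1667, γ^t·E[r] = 1.166667, running G = 1.166667
t=1: π = [0.1944, 0.1597, 0.1875, 0.1597, 0.1597, 0.1389], E[r] = 1.2222, γ^t·E[r] = 1.100000, running G = 2.266667
t=2: π = [0.1834, 0.1644, 0.1858, 0.1545, 0.1713, 0.1406], E[r] = 1.1684, γ^t·E[r] = 0.946406, running G = 3.213073
t=3: π = [0.1843, 0.1646, 0.1849, 0.1560, 0.1708, 0.1393], E[r] = 1.1775, γ^t·E[r] = 0.858375, running G = 4.071448
t=4: π = [0.1842, 0.1648, 0.1848, 0.1558, 0.1709, 0.1394], E[r] = 1.1767, γ^t·E[r] = 0.772008, running G = 4.843455
t=5: π = [0.1842, 0.1648, 0.1849, 0.1558, 0.1709, 0.1394], E[r] = 1.1766, γ^t·E[r] = 0.694795, running G = 5.538251
t=6: π = [0.1842, 0.1648, 0.1849, 0.1558, 0.1709, 0.1394], E[r] = 1.1766, γ^t·E[r] = 0.625317, running G = 6.163568
t=7: π = [0.1842, 0.1648, 0.1849, 0.1558, 0.1709, 0.1394], E[r] = 1.1766, γ^t·E[r] = 0.562787, running G = 6.726354

G = 6.7264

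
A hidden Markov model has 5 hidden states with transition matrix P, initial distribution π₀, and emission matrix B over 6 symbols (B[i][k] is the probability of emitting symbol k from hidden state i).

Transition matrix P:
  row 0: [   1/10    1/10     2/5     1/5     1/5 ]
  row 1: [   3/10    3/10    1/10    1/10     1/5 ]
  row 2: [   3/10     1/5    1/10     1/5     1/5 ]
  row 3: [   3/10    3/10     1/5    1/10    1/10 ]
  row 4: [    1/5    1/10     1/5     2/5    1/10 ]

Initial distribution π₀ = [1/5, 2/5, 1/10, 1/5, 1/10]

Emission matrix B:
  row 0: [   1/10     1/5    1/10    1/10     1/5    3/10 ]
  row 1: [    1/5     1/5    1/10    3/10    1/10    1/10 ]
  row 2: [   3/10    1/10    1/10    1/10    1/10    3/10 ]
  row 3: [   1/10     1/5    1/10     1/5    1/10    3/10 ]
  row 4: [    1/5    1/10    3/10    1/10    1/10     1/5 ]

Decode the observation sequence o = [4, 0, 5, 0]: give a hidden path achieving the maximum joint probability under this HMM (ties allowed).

path = [0, 2, 0, 2]

t=0: δ = [4.000e-02, 4.000e-02, 1.000e-02, 2.000e-02, 1.000e-02]  (obs o_0=4)
t=1: δ = [1.200e-03, 2.400e-03, 4.800e-03, 8.000e-04, 1.600e-03]  ψ = [1, 1, 0, 0, 0]  (obs o_1=0)
t=2: δ = [4.320e-04, 9.600e-05, 1.440e-04, 2.880e-04, 1.920e-04]  ψ = [2, 2, 0, 2, 2]  (obs o_2=5)
t=3: δ = [8.640e-06, 1.728e-05, 5.184e-05, 8.640e-06, 1.728e-05]  ψ = [3, 3, 0, 0, 0]  (obs o_3=0)
backtrack: best end state = 2; path = [0, 2, 0, 2]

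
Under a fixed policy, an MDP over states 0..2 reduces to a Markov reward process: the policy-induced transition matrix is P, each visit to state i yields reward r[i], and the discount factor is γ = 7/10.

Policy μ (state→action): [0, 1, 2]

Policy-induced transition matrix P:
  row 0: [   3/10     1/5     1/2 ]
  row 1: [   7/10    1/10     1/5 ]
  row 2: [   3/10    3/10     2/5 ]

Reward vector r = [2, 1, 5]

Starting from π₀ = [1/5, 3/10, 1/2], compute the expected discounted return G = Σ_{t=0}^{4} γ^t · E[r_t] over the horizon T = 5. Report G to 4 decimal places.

G = 8.3931

t=0: π = [0.2000, 0.3000, 0.5000], E[r] = 3.2000, γ^t·E[r] = 3.200000, running G = 3.200000
t=1: π = [0.4200, 0.2200, 0.3600], E[r] = 2.8600, γ^t·E[r] = 2.002000, running G = 5.202000
t=2: π = [0.3880, 0.2140, 0.3980], E[r] = 2.9800, γ^t·E[r] = 1.460200, running G = 6.662200
t=3: π = [0.3856, 0.2184, 0.3960], E[r] = 2.9696, γ^t·E[r] = 1.018573, running G = 7.680773
t=4: π = [0.3874, 0.2178, 0.3949], E[r] = 2.9669, γ^t·E[r] = 0.712348, running G = 8.393121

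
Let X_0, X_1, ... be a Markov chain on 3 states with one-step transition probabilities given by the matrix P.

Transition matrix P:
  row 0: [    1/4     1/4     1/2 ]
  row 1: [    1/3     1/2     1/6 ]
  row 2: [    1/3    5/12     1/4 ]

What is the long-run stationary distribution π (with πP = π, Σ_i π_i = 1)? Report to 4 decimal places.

Balance equations π_j = Σ_i π_i·P[i][j]:
  π_0 = 1/4·π_0 + 1/3·π_1 + 1/3·π_2
  π_1 = 1/4·π_0 + 1/2·π_1 + 5/12·π_2
  normalize: π_0 + π_1 + π_2 = 1
Solving the linear system gives exactly π = [4/13, 57/143, 42/143].

π = [0.3077, 0.3986, 0.2937]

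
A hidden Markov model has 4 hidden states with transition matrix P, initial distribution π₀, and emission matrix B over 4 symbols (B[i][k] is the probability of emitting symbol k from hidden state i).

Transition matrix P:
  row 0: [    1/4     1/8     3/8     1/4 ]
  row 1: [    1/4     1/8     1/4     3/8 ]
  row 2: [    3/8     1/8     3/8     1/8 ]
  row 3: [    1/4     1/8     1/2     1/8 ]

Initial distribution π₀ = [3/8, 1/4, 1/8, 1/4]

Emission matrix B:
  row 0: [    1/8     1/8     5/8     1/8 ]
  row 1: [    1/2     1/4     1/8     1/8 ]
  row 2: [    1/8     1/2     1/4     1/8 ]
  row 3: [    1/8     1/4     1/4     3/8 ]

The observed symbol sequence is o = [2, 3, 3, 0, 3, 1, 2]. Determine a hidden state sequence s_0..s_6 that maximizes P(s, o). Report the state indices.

t=0: δ = [2.344e-01, 3.125e-02, 3.125e-02, 6.250e-02]  (obs o_0=2)
t=1: δ = [7.324e-03, 3.662e-03, 1.099e-02, 2.197e-02]  ψ = [0, 0, 0, 0]  (obs o_1=3)
t=2: δ = [6.866e-04, 3.433e-04, 1.373e-03, 1.030e-03]  ψ = [3, 3, 3, 3]  (obs o_2=3)
t=3: δ = [6.437e-05, 8.583e-05, 6.437e-05, 2.146e-05]  ψ = [2, 2, 2, 0]  (obs o_3=0)
t=4: δ = [3.017e-06, 1.341e-06, 3.017e-06, 1.207e-05]  ψ = [2, 1, 0, 1]  (obs o_4=3)
t=5: δ = [3.772e-07, 3.772e-07, 3.017e-06, 3.772e-07]  ψ = [3, 3, 3, 3]  (obs o_5=1)
t=6: δ = [7.072e-07, 4.715e-08, 2.829e-07, 9.430e-08]  ψ = [2, 2, 2, 2]  (obs o_6=2)
backtrack: best end state = 0; path = [0, 3, 2, 1, 3, 2, 0]

path = [0, 3, 2, 1, 3, 2, 0]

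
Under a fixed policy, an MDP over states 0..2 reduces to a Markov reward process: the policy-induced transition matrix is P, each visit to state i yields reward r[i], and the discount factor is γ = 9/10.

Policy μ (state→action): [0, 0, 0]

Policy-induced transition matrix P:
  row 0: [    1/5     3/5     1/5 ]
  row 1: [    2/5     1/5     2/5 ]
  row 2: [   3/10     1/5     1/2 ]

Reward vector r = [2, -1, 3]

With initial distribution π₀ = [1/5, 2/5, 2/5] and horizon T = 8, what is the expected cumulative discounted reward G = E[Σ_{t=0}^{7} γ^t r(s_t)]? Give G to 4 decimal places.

G = 7.9611

t=0: π = [0.2000, 0.4000, 0.4000], E[r] = 1.2000, γ^t·E[r] = 1.200000, running G = 1.200000
t=1: π = [0.3200, 0.2800, 0.4000], E[r] = 1.5600, γ^t·E[r] = 1.404000, running G = 2.604000
t=2: π = [0.2960, 0.3280, 0.3760], E[r] = 1.3920, γ^t·E[r] = 1.127520, running G = 3.731520
t=3: π = [0.3032, 0.3184, 0.3784], E[r] = 1.4232, γ^t·E[r] = 1.037513, running G = 4.769033
t=4: π = [0.3015, 0.3213, 0.3772], E[r] = 1.4134, γ^t·E[r] = 0.927305, running G = 5.696338
t=5: π = [0.3020, 0.3206, 0.3774], E[r] = 1.4156, γ^t·E[r] = 0.835893, running G = 6.532231
t=6: π = [0.3019, 0.3208, 0.3773], E[r] = 1.4150, γ^t·E[r] = 0.751976, running G = 7.284207
t=7: π = [0.3019, 0.3207, 0.3774], E[r] = 1.4151, γ^t·E[r] = 0.676850, running G = 7.961058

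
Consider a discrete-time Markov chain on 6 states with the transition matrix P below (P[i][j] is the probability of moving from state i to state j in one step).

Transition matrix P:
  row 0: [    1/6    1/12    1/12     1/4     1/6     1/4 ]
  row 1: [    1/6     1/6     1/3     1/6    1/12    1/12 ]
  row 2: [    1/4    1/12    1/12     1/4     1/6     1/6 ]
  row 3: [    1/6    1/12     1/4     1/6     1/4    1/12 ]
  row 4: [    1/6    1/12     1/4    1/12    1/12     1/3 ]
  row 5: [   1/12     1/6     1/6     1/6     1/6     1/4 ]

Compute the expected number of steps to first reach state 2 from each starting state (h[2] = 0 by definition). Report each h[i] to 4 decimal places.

h = [5.3883, 4.1481, 0.0000, 4.5769, 4.6469, 4.9036]

First-step conditioning: h[2] = 0; for i ≠ 2, h[i] = 1 + Σ_k P[i][k]·h[k].
  h[0] = 1 + 1/6·h[0] + 1/12·h[1] + 1/4·h[3] + 1/6·h[4] + 1/4·h[5]
  h[1] = 1 + 1/6·h[0] + 1/6·h[1] + 1/6·h[3] + 1/12·h[4] + 1/12·h[5]
  h[3] = 1 + 1/6·h[0] + 1/12·h[1] + 1/6·h[3] + 1/4·h[4] + 1/12·h[5]
  h[4] = 1 + 1/6·h[0] + 1/12·h[1] + 1/12·h[3] + 1/12·h[4] + 1/3·h[5]
  h[5] = 1 + 1/12·h[0] + 1/6·h[1] + 1/6·h[3] + 1/6·h[4] + 1/4·h[5]
Solving the 5×5 linear system over states ≠ 2 gives exactly h = [3233/600, 8711/2100, 0, 19223/4200, 19517/4200, 1373/280] (h[2] = 0 is the target).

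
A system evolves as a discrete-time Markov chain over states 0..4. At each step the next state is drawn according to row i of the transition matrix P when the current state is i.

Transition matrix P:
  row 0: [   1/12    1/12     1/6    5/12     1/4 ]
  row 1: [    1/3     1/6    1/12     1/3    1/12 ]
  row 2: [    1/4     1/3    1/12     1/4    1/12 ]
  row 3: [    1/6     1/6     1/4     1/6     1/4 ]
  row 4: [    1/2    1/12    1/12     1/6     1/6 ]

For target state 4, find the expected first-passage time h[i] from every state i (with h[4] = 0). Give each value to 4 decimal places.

First-step conditioning: h[4] = 0; for i ≠ 4, h[i] = 1 + Σ_k P[i][k]·h[k].
  h[0] = 1 + 1/12·h[0] + 1/12·h[1] + 1/6·h[2] + 5/12·h[3]
  h[1] = 1 + 1/3·h[0] + 1/6·h[1] + 1/12·h[2] + 1/3·h[3]
  h[2] = 1 + 1/4·h[0] + 1/3·h[1] + 1/12·h[2] + 1/4·h[3]
  h[3] = 1 + 1/6·h[0] + 1/6·h[1] + 1/4·h[2] + 1/6·h[3]
Solving the 4×4 linear system over states ≠ 4 gives exactly h = [742/145, 2588/435, 2644/435, 2278/435, 0] (h[4] = 0 is the target).

h = [5.1172, 5.9494, 6.0782, 5.2368, 0.0000]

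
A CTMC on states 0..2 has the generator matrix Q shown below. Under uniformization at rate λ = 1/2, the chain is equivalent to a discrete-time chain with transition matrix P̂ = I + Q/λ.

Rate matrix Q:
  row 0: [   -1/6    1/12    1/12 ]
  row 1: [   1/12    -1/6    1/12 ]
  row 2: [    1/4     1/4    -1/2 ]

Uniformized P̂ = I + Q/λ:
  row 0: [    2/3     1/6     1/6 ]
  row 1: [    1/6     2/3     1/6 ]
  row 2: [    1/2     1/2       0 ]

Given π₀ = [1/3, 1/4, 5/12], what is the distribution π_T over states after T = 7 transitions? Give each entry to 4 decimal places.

π = [0.4289, 0.4282, 0.1429]

t=0: π = [0.3333, 0.2500, 0.4167]
t=1: π = [0.4722, 0.4306, 0.0972]
t=2: π = [0.4352, 0.4144, 0.1505]
t=3: π = [0.4344, 0.4240, 0.1416]
t=4: π = [0.4311, 0.4259, 0.1431]
t=5: π = [0.4299, 0.4273, 0.1428]
t=6: π = [0.4292, 0.4279, 0.1429]
t=7: π = [0.4289, 0.4282, 0.1429]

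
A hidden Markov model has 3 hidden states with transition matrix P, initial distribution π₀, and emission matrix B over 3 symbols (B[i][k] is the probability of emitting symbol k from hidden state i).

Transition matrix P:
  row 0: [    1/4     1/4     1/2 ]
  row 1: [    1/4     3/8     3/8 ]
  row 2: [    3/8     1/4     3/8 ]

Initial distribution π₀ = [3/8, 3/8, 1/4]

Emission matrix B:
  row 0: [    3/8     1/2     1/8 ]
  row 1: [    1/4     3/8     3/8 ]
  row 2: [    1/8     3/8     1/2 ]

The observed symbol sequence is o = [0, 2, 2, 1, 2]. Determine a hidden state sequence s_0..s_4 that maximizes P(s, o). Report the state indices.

path = [0, 2, 2, 0, 2]

t=0: δ = [1.406e-01, 9.375e-02, 3.125e-02]  (obs o_0=0)
t=1: δ = [4.395e-03, 1.318e-02, 3.516e-02]  ψ = [0, 0, 0]  (obs o_1=2)
t=2: δ = [1.648e-03, 3.296e-03, 6.592e-03]  ψ = [2, 2, 2]  (obs o_2=2)
t=3: δ = [1.236e-03, 6.180e-04, 9.270e-04]  ψ = [2, 2, 2]  (obs o_3=1)
t=4: δ = [4.345e-05, 1.159e-04, 3.090e-04]  ψ = [2, 0, 0]  (obs o_4=2)
backtrack: best end state = 2; path = [0, 2, 2, 0, 2]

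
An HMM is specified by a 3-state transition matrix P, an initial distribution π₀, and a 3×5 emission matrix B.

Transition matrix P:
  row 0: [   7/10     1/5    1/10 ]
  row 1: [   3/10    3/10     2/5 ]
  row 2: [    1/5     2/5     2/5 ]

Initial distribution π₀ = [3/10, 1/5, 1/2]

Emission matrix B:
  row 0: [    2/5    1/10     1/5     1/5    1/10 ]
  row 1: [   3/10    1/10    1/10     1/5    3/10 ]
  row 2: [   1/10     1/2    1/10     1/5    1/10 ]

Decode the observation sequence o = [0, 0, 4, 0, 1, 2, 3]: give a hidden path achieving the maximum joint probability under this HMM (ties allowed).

t=0: δ = [1.200e-01, 6.000e-02, 5.000e-02]  (obs o_0=0)
t=1: δ = [3.360e-02, 7.200e-03, 2.400e-03]  ψ = [0, 0, 1]  (obs o_1=0)
t=2: δ = [2.352e-03, 2.016e-03, 3.360e-04]  ψ = [0, 0, 0]  (obs o_2=4)
t=3: δ = [6.586e-04, 1.814e-04, 8.064e-05]  ψ = [0, 1, 1]  (obs o_3=0)
t=4: δ = [4.610e-05, 1.317e-05, 3.629e-05]  ψ = [0, 0, 1]  (obs o_4=1)
t=5: δ = [6.454e-06, 1.452e-06, 1.452e-06]  ψ = [0, 2, 2]  (obs o_5=2)
t=6: δ = [9.035e-07, 2.582e-07, 1.291e-07]  ψ = [0, 0, 0]  (obs o_6=3)
backtrack: best end state = 0; path = [0, 0, 0, 0, 0, 0, 0]

path = [0, 0, 0, 0, 0, 0, 0]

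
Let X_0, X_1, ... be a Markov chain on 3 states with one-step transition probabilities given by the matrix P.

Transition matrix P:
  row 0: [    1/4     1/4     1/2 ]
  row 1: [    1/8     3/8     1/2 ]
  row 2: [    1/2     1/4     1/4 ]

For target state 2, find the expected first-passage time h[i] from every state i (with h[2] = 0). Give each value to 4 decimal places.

h = [2.0000, 2.0000, 0.0000]

First-step conditioning: h[2] = 0; for i ≠ 2, h[i] = 1 + Σ_k P[i][k]·h[k].
  h[0] = 1 + 1/4·h[0] + 1/4·h[1]
  h[1] = 1 + 1/8·h[0] + 3/8·h[1]
Solving the 2×2 linear system over states ≠ 2 gives exactly h = [2, 2, 0] (h[2] = 0 is the target).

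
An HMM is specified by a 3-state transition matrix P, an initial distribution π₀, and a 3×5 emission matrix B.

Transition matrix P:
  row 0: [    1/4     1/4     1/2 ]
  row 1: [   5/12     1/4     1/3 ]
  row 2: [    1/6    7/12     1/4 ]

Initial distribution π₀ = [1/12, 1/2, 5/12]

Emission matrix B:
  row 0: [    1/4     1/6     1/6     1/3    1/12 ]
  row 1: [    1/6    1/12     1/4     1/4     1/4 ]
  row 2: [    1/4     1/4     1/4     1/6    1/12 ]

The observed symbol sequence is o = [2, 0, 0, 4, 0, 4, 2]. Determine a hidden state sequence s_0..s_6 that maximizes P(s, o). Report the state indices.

t=0: δ = [1.389e-02, 1.250e-01, 1.042e-01]  (obs o_0=2)
t=1: δ = [1.302e-02, 1.013e-02, 1.042e-02]  ψ = [1, 2, 1]  (obs o_1=0)
t=2: δ = [1.055e-03, 1.013e-03, 1.628e-03]  ψ = [1, 2, 0]  (obs o_2=0)
t=3: δ = [3.516e-05, 2.374e-04, 4.396e-05]  ψ = [1, 2, 0]  (obs o_3=4)
t=4: δ = [2.472e-05, 9.890e-06, 1.978e-05]  ψ = [1, 1, 1]  (obs o_4=0)
t=5: δ = [5.151e-07, 2.885e-06, 1.030e-06]  ψ = [0, 2, 0]  (obs o_5=4)
t=6: δ = [2.003e-07, 1.803e-07, 2.404e-07]  ψ = [1, 1, 1]  (obs o_6=2)
backtrack: best end state = 2; path = [1, 0, 2, 1, 2, 1, 2]

path = [1, 0, 2, 1, 2, 1, 2]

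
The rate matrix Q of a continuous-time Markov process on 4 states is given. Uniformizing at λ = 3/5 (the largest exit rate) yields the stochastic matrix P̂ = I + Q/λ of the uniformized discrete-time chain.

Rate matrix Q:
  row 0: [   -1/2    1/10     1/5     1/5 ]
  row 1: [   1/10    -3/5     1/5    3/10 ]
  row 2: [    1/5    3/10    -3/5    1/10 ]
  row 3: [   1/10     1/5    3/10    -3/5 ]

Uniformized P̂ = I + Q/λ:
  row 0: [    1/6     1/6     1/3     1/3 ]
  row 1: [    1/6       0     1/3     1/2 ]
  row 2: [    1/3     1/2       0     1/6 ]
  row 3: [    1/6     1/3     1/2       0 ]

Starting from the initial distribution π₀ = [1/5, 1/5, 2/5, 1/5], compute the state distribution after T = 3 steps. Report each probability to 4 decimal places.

t=0: π = [0.2000, 0.2000, 0.4000, 0.2000]
t=1: π = [0.2333, 0.3000, 0.2333, 0.2333]
t=2: π = [0.2056, 0.2333, 0.2944, 0.2667]
t=3: π = [0.2157, 0.2704, 0.2796, 0.2343]

π = [0.2157, 0.2704, 0.2796, 0.2343]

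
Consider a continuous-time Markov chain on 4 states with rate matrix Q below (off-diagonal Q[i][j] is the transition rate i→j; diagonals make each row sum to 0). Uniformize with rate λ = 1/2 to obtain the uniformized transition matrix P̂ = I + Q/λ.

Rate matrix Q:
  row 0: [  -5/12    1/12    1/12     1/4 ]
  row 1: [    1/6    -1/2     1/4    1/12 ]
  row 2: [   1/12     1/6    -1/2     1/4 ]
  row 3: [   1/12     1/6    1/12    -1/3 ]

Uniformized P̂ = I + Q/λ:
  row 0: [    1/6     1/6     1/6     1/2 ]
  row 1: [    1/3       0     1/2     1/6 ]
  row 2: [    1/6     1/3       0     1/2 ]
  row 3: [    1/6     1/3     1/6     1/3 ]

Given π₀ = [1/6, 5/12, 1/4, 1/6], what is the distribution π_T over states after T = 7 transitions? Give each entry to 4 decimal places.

t=0: π = [0.1667, 0.4167, 0.2500, 0.1667]
t=1: π = [0.2361, 0.1667, 0.2639, 0.3333]
t=2: π = [0.1944, 0.2384, 0.1782, 0.3889]
t=3: π = [0.2064, 0.2215, 0.2164, 0.3557]
t=4: π = [0.2036, 0.2251, 0.2044, 0.3669]
t=5: π = [0.2042, 0.2244, 0.2076, 0.3638]
t=6: π = [0.2041, 0.2245, 0.2068, 0.3646]
t=7: π = [0.2041, 0.2245, 0.2070, 0.3644]

π = [0.2041, 0.2245, 0.2070, 0.3644]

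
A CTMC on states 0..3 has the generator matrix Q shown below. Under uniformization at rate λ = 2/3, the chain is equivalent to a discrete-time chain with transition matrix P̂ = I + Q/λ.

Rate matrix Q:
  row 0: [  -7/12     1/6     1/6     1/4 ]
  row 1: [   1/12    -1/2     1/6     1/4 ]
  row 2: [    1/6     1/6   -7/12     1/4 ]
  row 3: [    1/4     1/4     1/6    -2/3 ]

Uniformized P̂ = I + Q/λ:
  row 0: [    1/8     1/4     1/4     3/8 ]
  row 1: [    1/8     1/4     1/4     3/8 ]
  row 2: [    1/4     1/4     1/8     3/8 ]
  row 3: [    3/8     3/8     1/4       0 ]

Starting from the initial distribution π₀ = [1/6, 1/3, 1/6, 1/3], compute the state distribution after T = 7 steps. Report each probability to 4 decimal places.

π = [0.2210, 0.2841, 0.2222, 0.2727]

t=0: π = [0.1667, 0.3333, 0.1667, 0.3333]
t=1: π = [0.2292, 0.2917, 0.2292, 0.2500]
t=2: π = [0.2161, 0.2813, 0.2214, 0.2813]
t=3: π = [0.2230, 0.2852, 0.2223, 0.2695]
t=4: π = [0.2202, 0.2837, 0.2222, 0.2739]
t=5: π = [0.2213, 0.2842, 0.2222, 0.2723]
t=6: π = [0.2208, 0.2840, 0.2222, 0.2729]
t=7: π = [0.2210, 0.2841, 0.2222, 0.2727]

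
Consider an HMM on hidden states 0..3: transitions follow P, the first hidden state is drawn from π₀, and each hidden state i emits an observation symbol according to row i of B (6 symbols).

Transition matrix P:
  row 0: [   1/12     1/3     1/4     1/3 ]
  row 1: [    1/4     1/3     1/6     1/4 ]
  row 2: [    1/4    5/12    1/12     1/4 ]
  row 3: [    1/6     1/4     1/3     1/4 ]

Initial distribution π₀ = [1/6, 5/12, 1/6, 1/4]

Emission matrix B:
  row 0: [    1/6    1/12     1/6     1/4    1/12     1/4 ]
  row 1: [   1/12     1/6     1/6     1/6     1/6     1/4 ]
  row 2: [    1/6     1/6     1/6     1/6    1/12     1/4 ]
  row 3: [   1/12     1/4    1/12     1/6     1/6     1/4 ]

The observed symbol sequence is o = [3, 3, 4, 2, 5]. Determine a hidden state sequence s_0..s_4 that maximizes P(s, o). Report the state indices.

t=0: δ = [4.167e-02, 6.944e-02, 2.778e-02, 4.167e-02]  (obs o_0=3)
t=1: δ = [4.340e-03, 3.858e-03, 2.315e-03, 2.894e-03]  ψ = [1, 1, 3, 1]  (obs o_1=3)
t=2: δ = [8.038e-05, 2.411e-04, 9.042e-05, 2.411e-04]  ψ = [1, 0, 0, 0]  (obs o_2=4)
t=3: δ = [1.005e-05, 1.340e-05, 1.340e-05, 5.023e-06]  ψ = [1, 1, 3, 1]  (obs o_3=2)
t=4: δ = [8.372e-07, 1.395e-06, 6.279e-07, 8.372e-07]  ψ = [1, 2, 0, 0]  (obs o_4=5)
backtrack: best end state = 1; path = [1, 0, 3, 2, 1]

path = [1, 0, 3, 2, 1]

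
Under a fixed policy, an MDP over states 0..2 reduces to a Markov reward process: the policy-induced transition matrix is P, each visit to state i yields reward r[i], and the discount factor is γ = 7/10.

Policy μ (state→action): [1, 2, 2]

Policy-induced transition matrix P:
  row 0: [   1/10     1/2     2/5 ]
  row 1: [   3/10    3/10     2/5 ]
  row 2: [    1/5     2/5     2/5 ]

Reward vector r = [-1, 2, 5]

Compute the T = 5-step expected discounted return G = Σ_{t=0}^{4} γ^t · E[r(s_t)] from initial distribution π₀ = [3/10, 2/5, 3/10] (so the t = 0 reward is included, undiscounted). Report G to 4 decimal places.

t=0: π = [0.3000, 0.4000, 0.3000], E[r] = 2.0000, γ^t·E[r] = 2.000000, running G = 2.000000
t=1: π = [0.2100, 0.3900, 0.4000], E[r] = 2.5700, γ^t·E[r] = 1.799000, running G = 3.799000
t=2: π = [0.2180, 0.3820, 0.4000], E[r] = 2.5460, γ^t·E[r] = 1.247540, running G = 5.046540
t=3: π = [0.2164, 0.3836, 0.4000], E[r] = 2.5508, γ^t·E[r] = 0.874924, running G = 5.921464
t=4: π = [0.2167, 0.3833, 0.4000], E[r] = 2.5498, γ^t·E[r] = 0.612217, running G = 6.533681

G = 6.5337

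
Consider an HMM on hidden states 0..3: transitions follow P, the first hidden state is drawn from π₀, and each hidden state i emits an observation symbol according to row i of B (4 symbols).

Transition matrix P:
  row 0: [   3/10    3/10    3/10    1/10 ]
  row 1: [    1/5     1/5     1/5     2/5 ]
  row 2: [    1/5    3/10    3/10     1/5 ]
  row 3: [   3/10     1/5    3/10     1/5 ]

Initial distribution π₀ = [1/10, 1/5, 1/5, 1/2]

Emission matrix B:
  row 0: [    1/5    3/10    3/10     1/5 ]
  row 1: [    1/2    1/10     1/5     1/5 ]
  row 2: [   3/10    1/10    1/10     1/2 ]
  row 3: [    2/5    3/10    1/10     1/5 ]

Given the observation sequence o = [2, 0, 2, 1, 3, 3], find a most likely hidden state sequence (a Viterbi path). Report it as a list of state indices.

t=0: δ = [3.000e-02, 4.000e-02, 2.000e-02, 5.000e-02]  (obs o_0=2)
t=1: δ = [3.000e-03, 5.000e-03, 4.500e-03, 6.400e-03]  ψ = [3, 3, 3, 1]  (obs o_1=0)
t=2: δ = [5.760e-04, 2.700e-04, 1.920e-04, 2.000e-04]  ψ = [3, 2, 3, 1]  (obs o_2=2)
t=3: δ = [5.184e-05, 1.728e-05, 1.728e-05, 3.240e-05]  ψ = [0, 0, 0, 1]  (obs o_3=1)
t=4: δ = [3.110e-06, 3.110e-06, 7.776e-06, 1.382e-06]  ψ = [0, 0, 0, 1]  (obs o_4=3)
t=5: δ = [3.110e-07, 4.666e-07, 1.166e-06, 3.110e-07]  ψ = [2, 2, 2, 2]  (obs o_5=3)
backtrack: best end state = 2; path = [1, 3, 0, 0, 2, 2]

path = [1, 3, 0, 0, 2, 2]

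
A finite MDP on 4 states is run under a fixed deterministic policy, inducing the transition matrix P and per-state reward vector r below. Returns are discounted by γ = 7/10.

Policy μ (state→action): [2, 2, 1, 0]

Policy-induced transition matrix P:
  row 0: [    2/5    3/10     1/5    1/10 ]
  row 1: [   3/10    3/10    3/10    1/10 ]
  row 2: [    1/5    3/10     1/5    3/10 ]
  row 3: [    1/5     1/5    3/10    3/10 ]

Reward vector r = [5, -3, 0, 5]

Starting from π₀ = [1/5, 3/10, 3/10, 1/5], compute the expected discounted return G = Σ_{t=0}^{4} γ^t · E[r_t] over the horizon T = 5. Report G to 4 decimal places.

G = 3.7861

t=0: π = [0.2000, 0.3000, 0.3000, 0.2000], E[r] = 1.1000, γ^t·E[r] = 1.100000, running G = 1.100000
t=1: π = [0.2700, 0.2800, 0.2500, 0.2000], E[r] = 1.5100, γ^t·E[r] = 1.057000, running G = 2.157000
t=2: π = [0.2820, 0.2800, 0.2480, 0.1900], E[r] = 1.5200, γ^t·E[r] = 0.744800, running G = 2.901800
t=3: π = [0.2844, 0.2810, 0.2470, 0.1876], E[r] = 1.5170, γ^t·E[r] = 0.520331, running G = 3.422131
t=4: π = [0.2850, 0.2812, 0.2469, 0.1869], E[r] = 1.5158, γ^t·E[r] = 0.363939, running G = 3.786070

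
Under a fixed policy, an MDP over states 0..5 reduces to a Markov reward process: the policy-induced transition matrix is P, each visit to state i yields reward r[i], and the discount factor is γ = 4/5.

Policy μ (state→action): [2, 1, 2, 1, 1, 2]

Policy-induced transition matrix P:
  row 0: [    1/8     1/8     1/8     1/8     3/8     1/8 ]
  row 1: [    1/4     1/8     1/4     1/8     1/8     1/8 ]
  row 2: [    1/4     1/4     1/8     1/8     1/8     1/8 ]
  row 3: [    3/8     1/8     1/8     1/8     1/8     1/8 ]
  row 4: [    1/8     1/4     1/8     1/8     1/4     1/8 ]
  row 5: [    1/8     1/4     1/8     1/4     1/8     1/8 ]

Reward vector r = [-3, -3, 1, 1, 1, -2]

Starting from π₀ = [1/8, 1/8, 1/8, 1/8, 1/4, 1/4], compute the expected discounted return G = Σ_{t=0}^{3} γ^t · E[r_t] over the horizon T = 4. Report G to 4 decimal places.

t=0: π = [0.1250, 0.1250, 0.1250, 0.1250, 0.2500, 0.2500], E[r] = -0.7500, γ^t·E[r] = -0.750000, running G = -0.750000
t=1: π = [0.1875, 0.2031, 0.1406, 0.1563, 0.1875, 0.1250], E[r] = -0.9375, γ^t·E[r] = -0.750000, running G = -1.500000
t=2: π = [0.2070, 0.1816, 0.1504, 0.1406, 0.1953, 0.1250], E[r] = -0.9297, γ^t·E[r] = -0.595000, running G = -2.095000
t=3: π = [0.2017, 0.1838, 0.1477, 0.1406, 0.2012, 0.1250], E[r] = -0.9170, γ^t·E[r] = -0.469500, running G = -2.564500

G = -2.5645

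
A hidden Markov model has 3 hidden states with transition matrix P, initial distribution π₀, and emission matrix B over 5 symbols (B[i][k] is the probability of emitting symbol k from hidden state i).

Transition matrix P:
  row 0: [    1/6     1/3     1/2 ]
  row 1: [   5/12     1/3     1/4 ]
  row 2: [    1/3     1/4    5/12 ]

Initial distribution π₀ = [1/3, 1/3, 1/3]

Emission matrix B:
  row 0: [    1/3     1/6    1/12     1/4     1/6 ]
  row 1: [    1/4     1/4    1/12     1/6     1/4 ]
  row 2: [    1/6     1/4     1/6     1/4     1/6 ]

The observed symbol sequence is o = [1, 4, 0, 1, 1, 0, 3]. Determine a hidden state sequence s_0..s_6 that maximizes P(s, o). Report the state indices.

t=0: δ = [5.556e-02, 8.333e-02, 8.333e-02]  (obs o_0=1)
t=1: δ = [5.787e-03, 6.944e-03, 5.787e-03]  ψ = [1, 1, 2]  (obs o_1=4)
t=2: δ = [9.645e-04, 5.787e-04, 4.823e-04]  ψ = [1, 1, 0]  (obs o_2=0)
t=3: δ = [4.019e-05, 8.038e-05, 1.206e-04]  ψ = [1, 0, 0]  (obs o_3=1)
t=4: δ = [6.698e-06, 7.535e-06, 1.256e-05]  ψ = [2, 2, 2]  (obs o_4=1)
t=5: δ = [1.395e-06, 7.849e-07, 8.721e-07]  ψ = [2, 2, 2]  (obs o_5=0)
t=6: δ = [8.176e-08, 7.752e-08, 1.744e-07]  ψ = [1, 0, 0]  (obs o_6=3)
backtrack: best end state = 2; path = [1, 1, 0, 2, 2, 0, 2]

path = [1, 1, 0, 2, 2, 0, 2]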